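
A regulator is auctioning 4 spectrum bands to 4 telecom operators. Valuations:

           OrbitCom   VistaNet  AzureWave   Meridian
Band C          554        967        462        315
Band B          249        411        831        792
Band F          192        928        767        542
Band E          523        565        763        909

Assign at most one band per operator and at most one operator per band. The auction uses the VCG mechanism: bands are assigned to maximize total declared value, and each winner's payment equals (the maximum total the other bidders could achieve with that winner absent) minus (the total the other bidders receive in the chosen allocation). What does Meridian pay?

Meridian pays $8M.

Efficient allocation: OrbitCom→Band C ($554M), VistaNet→Band F ($928M), AzureWave→Band B ($831M), Meridian→Band E ($909M); total welfare W = $3222M.
Meridian receives Band E at value $909M, so the others get W − 909 = $2313M.
Without Meridian: best allocation of the remaining 3 bidders over all 4 bands is OrbitCom→Band E ($523M), VistaNet→Band C ($967M), AzureWave→Band B ($831M), total $2321M.
VCG payment = (others' best without Meridian) − (others' welfare with Meridian) = 2321 − 2313 = $8M.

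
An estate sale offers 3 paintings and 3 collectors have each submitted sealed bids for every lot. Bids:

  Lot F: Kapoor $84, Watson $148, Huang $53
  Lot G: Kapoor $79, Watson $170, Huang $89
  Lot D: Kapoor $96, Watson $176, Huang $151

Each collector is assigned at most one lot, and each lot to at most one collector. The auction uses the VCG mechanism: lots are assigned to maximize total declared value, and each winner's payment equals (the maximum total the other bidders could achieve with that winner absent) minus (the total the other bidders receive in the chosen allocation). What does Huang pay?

Huang pays $12.

Efficient allocation: Kapoor→Lot F ($84), Watson→Lot G ($170), Huang→Lot D ($151); total welfare W = $405.
Huang receives Lot D at value $151, so the others get W − 151 = $254.
Without Huang: best allocation of the remaining 2 bidders over all 3 lots is Kapoor→Lot D ($96), Watson→Lot G ($170), total $266.
VCG payment = (others' best without Huang) − (others' welfare with Huang) = 266 − 254 = $12.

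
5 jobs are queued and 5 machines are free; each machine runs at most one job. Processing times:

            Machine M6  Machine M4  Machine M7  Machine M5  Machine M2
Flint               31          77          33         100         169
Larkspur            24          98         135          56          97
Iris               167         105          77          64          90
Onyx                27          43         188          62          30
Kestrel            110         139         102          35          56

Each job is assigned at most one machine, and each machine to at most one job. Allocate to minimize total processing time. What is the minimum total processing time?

Min total: 220 min

Optimal: Flint→Machine M7 (33 min), Larkspur→Machine M6 (24 min), Iris→Machine M5 (64 min), Onyx→Machine M4 (43 min), Kestrel→Machine M2 (56 min) — total 33+24+64+43+56 = 220 min.
Min-entry greedy (repeatedly take the single cheapest remaining cell) gives 227 min, worse by 7.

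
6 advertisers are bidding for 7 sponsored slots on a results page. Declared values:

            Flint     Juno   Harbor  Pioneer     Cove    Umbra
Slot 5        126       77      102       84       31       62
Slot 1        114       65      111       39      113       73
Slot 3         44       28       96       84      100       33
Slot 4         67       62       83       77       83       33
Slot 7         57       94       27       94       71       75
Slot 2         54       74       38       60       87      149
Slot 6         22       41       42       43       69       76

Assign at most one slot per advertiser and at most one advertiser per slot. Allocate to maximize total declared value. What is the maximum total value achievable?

This is a one-to-one assignment (maximum-weight bipartite matching).
Optimal: Flint→Slot 5 ($126), Juno→Slot 7 ($94), Harbor→Slot 1 ($111), Pioneer→Slot 4 ($77), Cove→Slot 3 ($100), Umbra→Slot 2 ($149) — total 126+94+111+77+100+149 = $657.
Row-greedy (each advertiser in turn takes its best remaining slot) gives $578, worse by 79.

Maximum total: $657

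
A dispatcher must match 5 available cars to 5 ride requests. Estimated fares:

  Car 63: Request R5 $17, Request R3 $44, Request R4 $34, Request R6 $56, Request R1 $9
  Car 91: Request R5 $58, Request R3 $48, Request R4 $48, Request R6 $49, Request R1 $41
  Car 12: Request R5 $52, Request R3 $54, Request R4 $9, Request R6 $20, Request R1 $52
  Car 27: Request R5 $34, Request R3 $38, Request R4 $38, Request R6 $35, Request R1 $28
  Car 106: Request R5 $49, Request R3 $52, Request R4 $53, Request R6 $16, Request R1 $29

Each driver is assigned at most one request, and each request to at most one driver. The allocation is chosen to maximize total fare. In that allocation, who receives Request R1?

Optimal: Car 63→Request R6 ($56), Car 91→Request R5 ($58), Car 12→Request R1 ($52), Car 27→Request R3 ($38), Car 106→Request R4 ($53) — total 56+58+52+38+53 = $257.
Row-greedy (each driver in turn takes its best remaining request) gives $235, worse by 22.
Next-best assignment: Car 63→Request R6, Car 91→Request R5, Car 12→Request R1, Car 27→Request R4, Car 106→Request R3 = $256.
Car 12's own top request is Request R3 ($54), but forcing Car 12→Request R3 and reassigning the rest optimally gives only $249 — worse by 8.

Car 12 receives Request R1.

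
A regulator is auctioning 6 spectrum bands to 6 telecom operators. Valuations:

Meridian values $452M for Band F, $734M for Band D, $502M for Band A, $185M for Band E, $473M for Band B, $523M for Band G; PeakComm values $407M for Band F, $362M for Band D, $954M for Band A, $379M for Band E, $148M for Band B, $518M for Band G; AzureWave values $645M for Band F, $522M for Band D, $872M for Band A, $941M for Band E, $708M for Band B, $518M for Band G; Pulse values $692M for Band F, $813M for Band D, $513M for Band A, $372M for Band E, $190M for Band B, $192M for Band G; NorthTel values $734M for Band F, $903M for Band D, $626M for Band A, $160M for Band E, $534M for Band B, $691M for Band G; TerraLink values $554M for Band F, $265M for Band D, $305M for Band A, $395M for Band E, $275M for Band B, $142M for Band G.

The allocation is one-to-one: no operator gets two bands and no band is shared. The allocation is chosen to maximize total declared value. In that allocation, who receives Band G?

NorthTel receives Band G.

Treat this as an assignment problem: match each operator to one band.
Optimal: Meridian→Band B ($473M), PeakComm→Band A ($954M), AzureWave→Band E ($941M), Pulse→Band D ($813M), NorthTel→Band G ($691M), TerraLink→Band F ($554M) — total 473+954+941+813+691+554 = $4426M.
Column-greedy (each band in turn goes to its best remaining operator) gives $4057M, worse by 369.
Next-best assignment: Meridian→Band G, PeakComm→Band A, AzureWave→Band E, Pulse→Band D, NorthTel→Band B, TerraLink→Band F = $4319M.
Every other assignment is strictly worse.
NorthTel's own top band is Band D ($903M), but forcing NorthTel→Band D and reassigning the rest optimally gives only $4288M — worse by 138.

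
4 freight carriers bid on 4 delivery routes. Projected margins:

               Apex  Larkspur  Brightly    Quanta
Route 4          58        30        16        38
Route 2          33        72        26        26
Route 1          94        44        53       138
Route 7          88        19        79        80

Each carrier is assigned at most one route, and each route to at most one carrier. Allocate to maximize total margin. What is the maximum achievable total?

This is the linear assignment problem.
Optimal: Apex→Route 4 ($58k), Larkspur→Route 2 ($72k), Brightly→Route 7 ($79k), Quanta→Route 1 ($138k) — total 58+72+79+138 = $347k.
Max-entry greedy (repeatedly take the single best remaining cell) gives $314k, worse by 33.
Next-best assignment: Apex→Route 7, Larkspur→Route 2, Brightly→Route 4, Quanta→Route 1 = $314k.
No other one-to-one assignment exceeds $347k.

Maximum total: $347k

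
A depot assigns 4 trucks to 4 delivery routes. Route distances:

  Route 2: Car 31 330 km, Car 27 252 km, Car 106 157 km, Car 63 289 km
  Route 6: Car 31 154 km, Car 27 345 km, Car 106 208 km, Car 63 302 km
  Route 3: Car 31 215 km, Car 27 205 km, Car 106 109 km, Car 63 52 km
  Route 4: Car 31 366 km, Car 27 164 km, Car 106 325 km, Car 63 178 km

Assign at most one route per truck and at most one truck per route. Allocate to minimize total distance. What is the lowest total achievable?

Optimal: Car 31→Route 6 (154 km), Car 27→Route 4 (164 km), Car 106→Route 2 (157 km), Car 63→Route 3 (52 km) — total 154+164+157+52 = 527 km.
Row-greedy (each truck in turn takes its cheapest remaining route) gives 716 km, worse by 189.
Every other assignment is strictly worse.

Min total: 527 km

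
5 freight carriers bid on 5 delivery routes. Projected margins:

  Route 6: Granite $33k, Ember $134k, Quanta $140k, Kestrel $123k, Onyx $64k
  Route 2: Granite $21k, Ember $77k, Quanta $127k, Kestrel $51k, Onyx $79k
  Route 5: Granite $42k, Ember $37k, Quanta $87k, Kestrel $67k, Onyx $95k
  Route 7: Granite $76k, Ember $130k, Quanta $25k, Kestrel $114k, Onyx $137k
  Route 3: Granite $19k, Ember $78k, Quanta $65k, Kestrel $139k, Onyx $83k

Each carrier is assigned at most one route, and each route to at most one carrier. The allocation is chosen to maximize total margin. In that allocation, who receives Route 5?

Granite receives Route 5.

Optimal: Granite→Route 5 ($42k), Ember→Route 6 ($134k), Quanta→Route 2 ($127k), Kestrel→Route 3 ($139k), Onyx→Route 7 ($137k) — total 42+134+127+139+137 = $579k.
Max-entry greedy (repeatedly take the single best remaining cell) gives $535k, worse by 44.
Next-best assignment: Granite→Route 7, Ember→Route 6, Quanta→Route 2, Kestrel→Route 3, Onyx→Route 5 = $571k.
Granite's own top route is Route 7 ($76k), but forcing Granite→Route 7 and reassigning the rest optimally gives only $571k — worse by 8.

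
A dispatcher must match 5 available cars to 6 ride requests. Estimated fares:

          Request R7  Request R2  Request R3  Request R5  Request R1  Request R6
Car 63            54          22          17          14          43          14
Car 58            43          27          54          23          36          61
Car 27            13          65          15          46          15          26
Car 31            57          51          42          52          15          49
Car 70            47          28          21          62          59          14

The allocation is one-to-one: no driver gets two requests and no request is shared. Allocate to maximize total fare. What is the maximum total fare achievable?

This is the linear assignment problem.
Optimal: Car 63→Request R7 ($54), Car 58→Request R6 ($61), Car 27→Request R2 ($65), Car 31→Request R5 ($52), Car 70→Request R1 ($59) — total 54+61+65+52+59 = $291.
Max-entry greedy (repeatedly take the single best remaining cell) gives $288, worse by 3.

Maximum total: $291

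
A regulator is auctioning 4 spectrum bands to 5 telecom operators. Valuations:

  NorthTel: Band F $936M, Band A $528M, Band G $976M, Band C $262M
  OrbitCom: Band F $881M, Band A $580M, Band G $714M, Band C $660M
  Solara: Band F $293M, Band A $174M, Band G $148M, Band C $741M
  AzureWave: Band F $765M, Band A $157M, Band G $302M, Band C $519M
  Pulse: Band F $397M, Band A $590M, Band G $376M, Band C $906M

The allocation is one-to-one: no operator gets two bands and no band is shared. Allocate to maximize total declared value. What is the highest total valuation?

This is the linear assignment problem.
Optimal: AzureWave→Band F ($765M), OrbitCom→Band A ($580M), NorthTel→Band G ($976M), Pulse→Band C ($906M) — total 765+580+976+906 = $3227M.
Column-greedy (each band in turn goes to its best remaining operator) gives $2981M, worse by 246.
Next-best assignment: OrbitCom→Band F, Pulse→Band A, NorthTel→Band G, Solara→Band C = $3188M.
No other one-to-one assignment exceeds $3227M.

Max total: $3227M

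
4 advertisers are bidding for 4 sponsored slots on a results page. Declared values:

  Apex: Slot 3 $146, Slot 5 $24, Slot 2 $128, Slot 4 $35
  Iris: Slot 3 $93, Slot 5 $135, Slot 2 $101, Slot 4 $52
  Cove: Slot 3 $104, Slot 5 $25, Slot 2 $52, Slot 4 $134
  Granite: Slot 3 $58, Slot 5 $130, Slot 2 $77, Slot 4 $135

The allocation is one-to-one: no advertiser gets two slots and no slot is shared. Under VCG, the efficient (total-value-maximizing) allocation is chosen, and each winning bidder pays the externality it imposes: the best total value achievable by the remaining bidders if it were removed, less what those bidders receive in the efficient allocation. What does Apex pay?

Apex pays $9.

Efficient allocation: Apex→Slot 3 ($146), Iris→Slot 2 ($101), Cove→Slot 4 ($134), Granite→Slot 5 ($130); total welfare W = $511.
Apex receives Slot 3 at value $146, so the others get W − 146 = $365.
Without Apex: best allocation of the remaining 3 bidders over all 4 slots is Iris→Slot 5 ($135), Cove→Slot 3 ($104), Granite→Slot 4 ($135), total $374.
VCG payment = (others' best without Apex) − (others' welfare with Apex) = 374 − 365 = $9.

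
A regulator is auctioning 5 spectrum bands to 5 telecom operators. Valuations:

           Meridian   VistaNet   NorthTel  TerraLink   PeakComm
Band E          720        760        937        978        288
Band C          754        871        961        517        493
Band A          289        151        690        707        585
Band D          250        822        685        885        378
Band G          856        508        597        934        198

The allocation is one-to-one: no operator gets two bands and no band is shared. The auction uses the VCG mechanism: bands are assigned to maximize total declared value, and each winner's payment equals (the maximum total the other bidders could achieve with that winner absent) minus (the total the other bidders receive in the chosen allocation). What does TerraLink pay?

TerraLink pays $25M.

Efficient allocation: Meridian→Band G ($856M), VistaNet→Band D ($822M), NorthTel→Band C ($961M), TerraLink→Band E ($978M), PeakComm→Band A ($585M); total welfare W = $4202M.
TerraLink receives Band E at value $978M, so the others get W − 978 = $3224M.
Without TerraLink: best allocation of the remaining 4 bidders over all 5 bands is Meridian→Band G ($856M), VistaNet→Band C ($871M), NorthTel→Band E ($937M), PeakComm→Band A ($585M), total $3249M.
VCG payment = (others' best without TerraLink) − (others' welfare with TerraLink) = 3249 − 3224 = $25M.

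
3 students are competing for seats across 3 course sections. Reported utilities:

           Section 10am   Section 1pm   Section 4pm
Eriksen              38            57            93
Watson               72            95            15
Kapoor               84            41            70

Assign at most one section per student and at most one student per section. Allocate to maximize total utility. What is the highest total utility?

Max total: 272 points

Optimal: Eriksen→Section 4pm (93 points), Watson→Section 1pm (95 points), Kapoor→Section 10am (84 points) — total 93+95+84 = 272 points.
Next-best assignment: Eriksen→Section 4pm, Watson→Section 10am, Kapoor→Section 1pm = 206 points.
Swapping Eriksen↔Watson (Eriksen→Section 1pm 57 points, Watson→Section 4pm 15 points) loses 116.
Checked against all permutations: 272 points is optimal.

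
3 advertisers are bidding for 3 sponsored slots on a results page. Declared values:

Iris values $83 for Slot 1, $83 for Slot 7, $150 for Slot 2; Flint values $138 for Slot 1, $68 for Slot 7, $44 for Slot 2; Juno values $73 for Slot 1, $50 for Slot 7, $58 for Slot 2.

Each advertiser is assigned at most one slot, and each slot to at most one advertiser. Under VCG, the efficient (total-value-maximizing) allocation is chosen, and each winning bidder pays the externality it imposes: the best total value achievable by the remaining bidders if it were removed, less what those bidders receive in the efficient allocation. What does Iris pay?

Efficient allocation: Iris→Slot 2 ($150), Flint→Slot 1 ($138), Juno→Slot 7 ($50); total welfare W = $338.
Iris receives Slot 2 at value $150, so the others get W − 150 = $188.
Without Iris: best allocation of the remaining 2 bidders over all 3 slots is Flint→Slot 1 ($138), Juno→Slot 2 ($58), total $196.
VCG payment = (others' best without Iris) − (others' welfare with Iris) = 196 − 188 = $8.

Iris pays $8.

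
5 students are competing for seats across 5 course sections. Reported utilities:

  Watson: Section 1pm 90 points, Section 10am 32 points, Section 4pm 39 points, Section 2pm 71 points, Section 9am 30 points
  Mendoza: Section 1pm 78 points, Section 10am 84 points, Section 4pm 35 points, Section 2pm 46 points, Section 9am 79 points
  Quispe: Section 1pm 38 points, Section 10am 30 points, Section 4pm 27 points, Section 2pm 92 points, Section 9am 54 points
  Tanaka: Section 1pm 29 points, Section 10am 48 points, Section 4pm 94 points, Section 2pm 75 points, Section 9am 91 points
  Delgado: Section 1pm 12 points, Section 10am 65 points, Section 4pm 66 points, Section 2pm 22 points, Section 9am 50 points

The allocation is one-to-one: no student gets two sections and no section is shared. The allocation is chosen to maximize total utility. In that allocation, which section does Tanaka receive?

Optimal: Watson→Section 1pm (90 points), Mendoza→Section 10am (84 points), Quispe→Section 2pm (92 points), Tanaka→Section 9am (91 points), Delgado→Section 4pm (66 points) — total 90+84+92+91+66 = 423 points.
Column-greedy (each section in turn goes to its best remaining student) gives 410 points, worse by 13.
Next-best assignment: Watson→Section 1pm, Mendoza→Section 9am, Quispe→Section 2pm, Tanaka→Section 4pm, Delgado→Section 10am = 420 points.
Tanaka's own top section is Section 4pm (94 points), but forcing Tanaka→Section 4pm and reassigning the rest optimally gives only 420 points — worse by 3.

Tanaka receives Section 9am.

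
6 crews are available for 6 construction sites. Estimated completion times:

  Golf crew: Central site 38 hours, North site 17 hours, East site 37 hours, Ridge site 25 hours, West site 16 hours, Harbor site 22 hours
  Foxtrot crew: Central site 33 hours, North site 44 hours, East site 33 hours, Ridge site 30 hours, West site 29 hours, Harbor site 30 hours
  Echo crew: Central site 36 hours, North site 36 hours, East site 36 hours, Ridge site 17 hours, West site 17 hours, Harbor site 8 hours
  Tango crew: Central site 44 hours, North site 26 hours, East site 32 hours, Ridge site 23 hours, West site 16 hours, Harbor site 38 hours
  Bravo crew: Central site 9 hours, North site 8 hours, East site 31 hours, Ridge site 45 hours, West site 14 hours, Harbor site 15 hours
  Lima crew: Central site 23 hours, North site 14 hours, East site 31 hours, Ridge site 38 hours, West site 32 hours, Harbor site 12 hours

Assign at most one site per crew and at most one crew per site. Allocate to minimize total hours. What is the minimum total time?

Optimal: Golf crew→West site (16 hours), Foxtrot crew→East site (33 hours), Echo crew→Harbor site (8 hours), Tango crew→Ridge site (23 hours), Bravo crew→Central site (9 hours), Lima crew→North site (14 hours) — total 16+33+8+23+9+14 = 103 hours.
Column-greedy (each site in turn goes to its cheapest remaining crew) gives 118 hours, worse by 15.

Min total: 103 hours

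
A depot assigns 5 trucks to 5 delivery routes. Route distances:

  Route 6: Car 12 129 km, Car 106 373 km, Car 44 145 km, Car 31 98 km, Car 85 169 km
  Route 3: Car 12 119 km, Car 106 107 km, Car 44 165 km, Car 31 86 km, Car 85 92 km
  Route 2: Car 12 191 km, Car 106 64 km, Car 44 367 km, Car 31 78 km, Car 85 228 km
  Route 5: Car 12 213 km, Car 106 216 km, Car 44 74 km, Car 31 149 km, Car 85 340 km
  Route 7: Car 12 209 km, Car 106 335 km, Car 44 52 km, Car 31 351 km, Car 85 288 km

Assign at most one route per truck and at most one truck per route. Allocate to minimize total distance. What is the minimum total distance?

Minimum total: 486 km

Treat this as an assignment problem: match each truck to one route.
Optimal: Car 12→Route 6 (129 km), Car 106→Route 2 (64 km), Car 44→Route 7 (52 km), Car 31→Route 5 (149 km), Car 85→Route 3 (92 km) — total 129+64+52+149+92 = 486 km.
Row-greedy (each truck in turn takes its cheapest remaining route) gives 673 km, worse by 187.
Swapping Car 31↔Car 12 (Car 31→Route 6 98 km, Car 12→Route 5 213 km) adds 33.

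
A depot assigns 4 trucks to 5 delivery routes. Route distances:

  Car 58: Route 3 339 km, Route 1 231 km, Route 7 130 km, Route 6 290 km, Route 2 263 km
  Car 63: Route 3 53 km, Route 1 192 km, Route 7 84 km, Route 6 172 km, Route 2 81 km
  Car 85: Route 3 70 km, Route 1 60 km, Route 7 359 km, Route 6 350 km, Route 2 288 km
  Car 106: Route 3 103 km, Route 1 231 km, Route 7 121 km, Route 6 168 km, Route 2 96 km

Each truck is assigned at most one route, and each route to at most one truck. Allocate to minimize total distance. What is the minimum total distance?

Treat this as an assignment problem: match each truck to one route.
Optimal: Car 58→Route 7 (130 km), Car 63→Route 3 (53 km), Car 85→Route 1 (60 km), Car 106→Route 2 (96 km) — total 130+53+60+96 = 339 km.
Next-best assignment: Car 58→Route 7, Car 63→Route 2, Car 85→Route 1, Car 106→Route 3 = 374 km.
No other one-to-one assignment undercuts 339 km.

Min total: 339 km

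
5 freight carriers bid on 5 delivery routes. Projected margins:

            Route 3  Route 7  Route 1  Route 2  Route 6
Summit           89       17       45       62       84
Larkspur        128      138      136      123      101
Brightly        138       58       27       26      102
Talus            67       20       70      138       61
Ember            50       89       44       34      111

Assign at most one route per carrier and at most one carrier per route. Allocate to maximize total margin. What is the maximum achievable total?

Treat this as an assignment problem: match each carrier to one route.
Optimal: Summit→Route 6 ($84k), Larkspur→Route 1 ($136k), Brightly→Route 3 ($138k), Talus→Route 2 ($138k), Ember→Route 7 ($89k) — total 84+136+138+138+89 = $585k.
Row-greedy (each carrier in turn takes its best remaining route) gives $511k, worse by 74.

Maximum total: $585k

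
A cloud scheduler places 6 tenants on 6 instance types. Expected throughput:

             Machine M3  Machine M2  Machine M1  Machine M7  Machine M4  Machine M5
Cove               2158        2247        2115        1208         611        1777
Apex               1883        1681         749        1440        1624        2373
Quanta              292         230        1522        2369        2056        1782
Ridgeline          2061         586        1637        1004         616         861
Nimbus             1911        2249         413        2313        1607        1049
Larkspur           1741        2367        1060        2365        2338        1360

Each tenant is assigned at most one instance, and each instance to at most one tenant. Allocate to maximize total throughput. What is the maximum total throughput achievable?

Optimal: Cove→Machine M1 (2115 ops/s), Apex→Machine M5 (2373 ops/s), Quanta→Machine M7 (2369 ops/s), Ridgeline→Machine M3 (2061 ops/s), Nimbus→Machine M2 (2249 ops/s), Larkspur→Machine M4 (2338 ops/s) — total 2115+2373+2369+2061+2249+2338 = 13505 ops/s.
Column-greedy (each instance in turn goes to its best remaining tenant) gives 11204 ops/s, worse by 2301.

Maximum total: 13505 ops/s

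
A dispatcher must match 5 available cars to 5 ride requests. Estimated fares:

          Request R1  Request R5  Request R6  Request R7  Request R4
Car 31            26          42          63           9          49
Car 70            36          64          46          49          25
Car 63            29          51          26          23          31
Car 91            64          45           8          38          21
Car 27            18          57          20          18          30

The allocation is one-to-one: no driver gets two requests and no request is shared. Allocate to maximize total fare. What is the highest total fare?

Maximum total: $264

Optimal: Car 31→Request R6 ($63), Car 70→Request R7 ($49), Car 63→Request R4 ($31), Car 91→Request R1 ($64), Car 27→Request R5 ($57) — total 63+49+31+64+57 = $264.
Column-greedy (each request in turn goes to its best remaining driver) gives $244, worse by 20.
Next-best assignment: Car 31→Request R6, Car 70→Request R7, Car 63→Request R5, Car 91→Request R1, Car 27→Request R4 = $257.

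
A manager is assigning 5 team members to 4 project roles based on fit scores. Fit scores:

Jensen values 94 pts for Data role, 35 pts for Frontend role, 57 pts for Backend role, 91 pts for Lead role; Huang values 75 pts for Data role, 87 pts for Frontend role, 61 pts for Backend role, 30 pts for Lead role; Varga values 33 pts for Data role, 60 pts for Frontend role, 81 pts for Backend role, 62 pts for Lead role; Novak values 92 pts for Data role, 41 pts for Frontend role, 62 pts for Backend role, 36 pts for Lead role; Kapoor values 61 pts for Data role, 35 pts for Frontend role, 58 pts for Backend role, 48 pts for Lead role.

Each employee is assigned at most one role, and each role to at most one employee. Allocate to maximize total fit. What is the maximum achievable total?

Max total: 351 pts

Optimal: Novak→Data role (92 pts), Huang→Frontend role (87 pts), Varga→Backend role (81 pts), Jensen→Lead role (91 pts) — total 92+87+81+91 = 351 pts.
Column-greedy (each role in turn goes to its best remaining employee) gives 310 pts, worse by 41.
Swapping Varga↔Novak (Varga→Data role 33 pts, Novak→Backend role 62 pts) loses 78.
Every other assignment is strictly worse.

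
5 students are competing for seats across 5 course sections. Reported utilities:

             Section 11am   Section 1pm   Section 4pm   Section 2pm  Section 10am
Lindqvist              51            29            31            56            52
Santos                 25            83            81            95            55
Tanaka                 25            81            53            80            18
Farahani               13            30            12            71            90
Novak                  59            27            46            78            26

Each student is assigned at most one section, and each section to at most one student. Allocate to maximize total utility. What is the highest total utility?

Optimal: Lindqvist→Section 11am (51 points), Santos→Section 4pm (81 points), Tanaka→Section 1pm (81 points), Farahani→Section 10am (90 points), Novak→Section 2pm (78 points) — total 51+81+81+90+78 = 381 points.
Column-greedy (each section in turn goes to its best remaining student) gives 318 points, worse by 63.

Max total: 381 points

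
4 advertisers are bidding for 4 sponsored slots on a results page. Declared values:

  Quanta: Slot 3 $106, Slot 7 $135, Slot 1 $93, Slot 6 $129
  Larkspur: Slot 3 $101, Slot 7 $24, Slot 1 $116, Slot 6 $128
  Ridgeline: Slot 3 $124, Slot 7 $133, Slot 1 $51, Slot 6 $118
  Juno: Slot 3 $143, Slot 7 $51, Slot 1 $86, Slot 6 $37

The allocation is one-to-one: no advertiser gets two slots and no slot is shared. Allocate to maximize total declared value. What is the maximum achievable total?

Optimal: Quanta→Slot 6 ($129), Larkspur→Slot 1 ($116), Ridgeline→Slot 7 ($133), Juno→Slot 3 ($143) — total 129+116+133+143 = $521.
Max-entry greedy (repeatedly take the single best remaining cell) gives $457, worse by 64.
Swapping Juno↔Ridgeline (Juno→Slot 7 $51, Ridgeline→Slot 3 $124) loses 101.
Checked against all permutations: $521 is optimal.

Maximum total: $521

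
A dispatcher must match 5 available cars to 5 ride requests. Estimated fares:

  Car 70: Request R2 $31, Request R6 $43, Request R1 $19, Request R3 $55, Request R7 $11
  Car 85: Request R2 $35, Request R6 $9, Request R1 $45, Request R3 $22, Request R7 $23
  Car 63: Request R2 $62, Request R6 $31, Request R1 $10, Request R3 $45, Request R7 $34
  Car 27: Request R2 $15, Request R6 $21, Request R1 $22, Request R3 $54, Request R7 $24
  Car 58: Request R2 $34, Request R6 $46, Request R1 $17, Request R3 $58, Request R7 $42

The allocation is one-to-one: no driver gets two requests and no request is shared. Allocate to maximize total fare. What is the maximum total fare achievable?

Treat this as an assignment problem: match each driver to one request.
Optimal: Car 70→Request R6 ($43), Car 85→Request R1 ($45), Car 63→Request R2 ($62), Car 27→Request R3 ($54), Car 58→Request R7 ($42) — total 43+45+62+54+42 = $246.
Next-best assignment: Car 70→Request R6, Car 85→Request R1, Car 63→Request R2, Car 27→Request R7, Car 58→Request R3 = $232.

Max total: $246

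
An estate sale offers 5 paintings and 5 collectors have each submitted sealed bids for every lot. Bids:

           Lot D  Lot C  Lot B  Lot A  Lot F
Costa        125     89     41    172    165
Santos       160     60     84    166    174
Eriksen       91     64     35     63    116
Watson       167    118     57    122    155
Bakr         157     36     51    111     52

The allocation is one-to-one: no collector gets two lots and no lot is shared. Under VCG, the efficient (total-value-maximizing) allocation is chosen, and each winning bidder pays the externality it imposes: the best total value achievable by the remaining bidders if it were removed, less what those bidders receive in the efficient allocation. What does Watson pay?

Watson pays $29.

Efficient allocation: Costa→Lot A ($172), Santos→Lot F ($174), Eriksen→Lot B ($35), Watson→Lot C ($118), Bakr→Lot D ($157); total welfare W = $656.
Watson receives Lot C at value $118, so the others get W − 118 = $538.
Without Watson: best allocation of the remaining 4 bidders over all 5 lots is Costa→Lot A ($172), Santos→Lot F ($174), Eriksen→Lot C ($64), Bakr→Lot D ($157), total $567.
VCG payment = (others' best without Watson) − (others' welfare with Watson) = 567 − 538 = $29.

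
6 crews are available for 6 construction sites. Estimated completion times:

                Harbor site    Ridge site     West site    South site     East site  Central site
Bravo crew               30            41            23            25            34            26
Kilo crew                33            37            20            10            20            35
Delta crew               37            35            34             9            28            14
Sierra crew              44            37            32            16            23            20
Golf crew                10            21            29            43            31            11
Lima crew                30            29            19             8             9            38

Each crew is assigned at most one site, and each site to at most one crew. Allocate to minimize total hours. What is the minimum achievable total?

Minimum total: 103 hours

Optimal: Bravo crew→West site (23 hours), Kilo crew→South site (10 hours), Delta crew→Central site (14 hours), Sierra crew→Ridge site (37 hours), Golf crew→Harbor site (10 hours), Lima crew→East site (9 hours) — total 23+10+14+37+10+9 = 103 hours.
Row-greedy (each crew in turn takes its cheapest remaining site) gives 109 hours, worse by 6.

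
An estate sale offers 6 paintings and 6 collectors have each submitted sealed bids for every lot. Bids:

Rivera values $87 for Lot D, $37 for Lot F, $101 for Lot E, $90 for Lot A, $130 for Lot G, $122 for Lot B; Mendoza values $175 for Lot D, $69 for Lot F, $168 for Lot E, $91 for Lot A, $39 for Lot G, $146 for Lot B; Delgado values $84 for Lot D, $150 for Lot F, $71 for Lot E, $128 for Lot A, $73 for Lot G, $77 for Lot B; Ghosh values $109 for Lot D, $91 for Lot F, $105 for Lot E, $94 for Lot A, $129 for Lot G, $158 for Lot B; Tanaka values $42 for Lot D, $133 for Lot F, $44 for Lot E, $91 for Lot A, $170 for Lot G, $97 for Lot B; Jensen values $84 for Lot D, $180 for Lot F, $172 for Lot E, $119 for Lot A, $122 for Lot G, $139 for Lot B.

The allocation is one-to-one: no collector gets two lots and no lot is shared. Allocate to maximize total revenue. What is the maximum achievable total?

Max total: $915

Treat this as an assignment problem: match each collector to one lot.
Optimal: Rivera→Lot A ($90), Mendoza→Lot D ($175), Delgado→Lot F ($150), Ghosh→Lot B ($158), Tanaka→Lot G ($170), Jensen→Lot E ($172) — total 90+175+150+158+170+172 = $915.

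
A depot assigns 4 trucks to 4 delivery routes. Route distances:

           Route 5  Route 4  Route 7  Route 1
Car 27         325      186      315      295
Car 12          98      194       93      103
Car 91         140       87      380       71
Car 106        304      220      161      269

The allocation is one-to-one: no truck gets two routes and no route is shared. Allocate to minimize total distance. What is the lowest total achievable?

This is a one-to-one assignment (minimum-cost bipartite matching).
Optimal: Car 27→Route 4 (186 km), Car 12→Route 5 (98 km), Car 91→Route 1 (71 km), Car 106→Route 7 (161 km) — total 186+98+71+161 = 516 km.
Swapping Car 27↔Car 12 (Car 27→Route 5 325 km, Car 12→Route 4 194 km) adds 235.

Min total: 516 km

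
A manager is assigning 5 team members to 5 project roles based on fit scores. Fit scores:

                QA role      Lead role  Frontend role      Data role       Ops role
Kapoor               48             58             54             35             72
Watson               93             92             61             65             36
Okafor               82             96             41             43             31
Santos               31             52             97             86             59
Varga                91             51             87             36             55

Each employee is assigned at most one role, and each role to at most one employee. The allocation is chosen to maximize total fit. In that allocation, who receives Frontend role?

Optimal: Kapoor→Ops role (72 pts), Watson→QA role (93 pts), Okafor→Lead role (96 pts), Santos→Data role (86 pts), Varga→Frontend role (87 pts) — total 72+93+96+86+87 = 434 pts.
Max-entry greedy (repeatedly take the single best remaining cell) gives 394 pts, worse by 40.
Next-best assignment: Kapoor→Ops role, Watson→Data role, Okafor→Lead role, Santos→Frontend role, Varga→QA role = 421 pts.
Checked against all permutations: 434 pts is optimal.
Varga's own top role is QA role (91 pts), but forcing Varga→QA role and reassigning the rest optimally gives only 421 pts — worse by 13.

Varga receives Frontend role.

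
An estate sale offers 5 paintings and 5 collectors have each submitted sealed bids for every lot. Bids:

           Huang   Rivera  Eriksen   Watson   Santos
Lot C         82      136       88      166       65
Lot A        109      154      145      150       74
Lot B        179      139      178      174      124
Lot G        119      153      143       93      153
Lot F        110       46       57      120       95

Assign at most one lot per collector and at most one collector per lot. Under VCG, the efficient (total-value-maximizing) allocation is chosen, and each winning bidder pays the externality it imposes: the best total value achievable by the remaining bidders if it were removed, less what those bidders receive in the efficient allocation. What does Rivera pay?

Efficient allocation: Huang→Lot F ($110), Rivera→Lot A ($154), Eriksen→Lot B ($178), Watson→Lot C ($166), Santos→Lot G ($153); total welfare W = $761.
Rivera receives Lot A at value $154, so the others get W − 154 = $607.
Without Rivera: best allocation of the remaining 4 bidders over all 5 lots is Huang→Lot B ($179), Eriksen→Lot A ($145), Watson→Lot C ($166), Santos→Lot G ($153), total $643.
VCG payment = (others' best without Rivera) − (others' welfare with Rivera) = 643 − 607 = $36.

Rivera pays $36.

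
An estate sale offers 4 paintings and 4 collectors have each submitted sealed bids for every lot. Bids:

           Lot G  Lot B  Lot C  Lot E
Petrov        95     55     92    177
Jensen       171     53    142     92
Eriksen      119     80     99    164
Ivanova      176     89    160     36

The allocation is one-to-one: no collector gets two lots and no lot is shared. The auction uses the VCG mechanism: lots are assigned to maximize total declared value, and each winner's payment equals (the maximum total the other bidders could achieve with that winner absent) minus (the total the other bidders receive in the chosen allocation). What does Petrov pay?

Efficient allocation: Petrov→Lot E ($177), Jensen→Lot G ($171), Eriksen→Lot B ($80), Ivanova→Lot C ($160); total welfare W = $588.
Petrov receives Lot E at value $177, so the others get W − 177 = $411.
Without Petrov: best allocation of the remaining 3 bidders over all 4 lots is Jensen→Lot G ($171), Eriksen→Lot E ($164), Ivanova→Lot C ($160), total $495.
VCG payment = (others' best without Petrov) − (others' welfare with Petrov) = 495 − 411 = $84.

Petrov pays $84.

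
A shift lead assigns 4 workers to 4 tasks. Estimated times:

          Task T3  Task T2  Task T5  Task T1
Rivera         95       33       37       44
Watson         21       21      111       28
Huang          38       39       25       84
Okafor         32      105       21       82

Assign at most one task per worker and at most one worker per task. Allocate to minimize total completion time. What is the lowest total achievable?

Min total: 118 min

Treat this as an assignment problem: match each worker to one task.
Optimal: Rivera→Task T2 (33 min), Watson→Task T1 (28 min), Huang→Task T5 (25 min), Okafor→Task T3 (32 min) — total 33+28+25+32 = 118 min.
Row-greedy (each worker in turn takes its cheapest remaining task) gives 161 min, worse by 43.
Checked against all permutations: 118 min is optimal.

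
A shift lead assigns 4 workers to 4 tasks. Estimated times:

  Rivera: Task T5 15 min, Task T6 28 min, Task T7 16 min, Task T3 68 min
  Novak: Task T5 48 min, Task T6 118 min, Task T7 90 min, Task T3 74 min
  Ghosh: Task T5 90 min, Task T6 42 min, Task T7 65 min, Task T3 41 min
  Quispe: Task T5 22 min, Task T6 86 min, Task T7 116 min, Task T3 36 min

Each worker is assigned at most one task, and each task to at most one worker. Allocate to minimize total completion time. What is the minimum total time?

Optimal: Rivera→Task T7 (16 min), Novak→Task T5 (48 min), Ghosh→Task T6 (42 min), Quispe→Task T3 (36 min) — total 16+48+42+36 = 142 min.
Min-entry greedy (repeatedly take the single cheapest remaining cell) gives 183 min, worse by 41.
Next-best assignment: Rivera→Task T7, Novak→Task T3, Ghosh→Task T6, Quispe→Task T5 = 154 min.

Minimum total: 142 min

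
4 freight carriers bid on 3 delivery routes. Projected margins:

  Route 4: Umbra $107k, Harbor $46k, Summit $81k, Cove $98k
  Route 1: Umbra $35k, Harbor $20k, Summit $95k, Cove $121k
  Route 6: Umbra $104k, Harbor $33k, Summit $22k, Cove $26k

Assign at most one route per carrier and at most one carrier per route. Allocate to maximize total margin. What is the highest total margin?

Optimal: Summit→Route 4 ($81k), Cove→Route 1 ($121k), Umbra→Route 6 ($104k) — total 81+121+104 = $306k.
Row-greedy (each carrier in turn takes its best remaining route) gives $235k, worse by 71.
Next-best assignment: Cove→Route 4, Summit→Route 1, Umbra→Route 6 = $297k.
Checked against all permutations: $306k is optimal.

Maximum total: $306k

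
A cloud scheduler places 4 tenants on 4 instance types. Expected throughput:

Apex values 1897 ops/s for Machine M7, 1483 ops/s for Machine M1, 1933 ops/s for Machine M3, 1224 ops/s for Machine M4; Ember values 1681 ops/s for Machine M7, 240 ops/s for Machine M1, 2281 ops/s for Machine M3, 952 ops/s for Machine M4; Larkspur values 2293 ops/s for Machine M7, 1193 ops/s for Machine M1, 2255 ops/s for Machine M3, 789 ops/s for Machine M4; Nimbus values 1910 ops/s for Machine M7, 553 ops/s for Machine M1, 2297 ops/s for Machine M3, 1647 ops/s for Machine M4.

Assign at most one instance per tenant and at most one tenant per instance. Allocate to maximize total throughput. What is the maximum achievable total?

Max total: 7704 ops/s

This is the linear assignment problem.
Optimal: Apex→Machine M1 (1483 ops/s), Ember→Machine M3 (2281 ops/s), Larkspur→Machine M7 (2293 ops/s), Nimbus→Machine M4 (1647 ops/s) — total 1483+2281+2293+1647 = 7704 ops/s.
Max-entry greedy (repeatedly take the single best remaining cell) gives 7025 ops/s, worse by 679.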